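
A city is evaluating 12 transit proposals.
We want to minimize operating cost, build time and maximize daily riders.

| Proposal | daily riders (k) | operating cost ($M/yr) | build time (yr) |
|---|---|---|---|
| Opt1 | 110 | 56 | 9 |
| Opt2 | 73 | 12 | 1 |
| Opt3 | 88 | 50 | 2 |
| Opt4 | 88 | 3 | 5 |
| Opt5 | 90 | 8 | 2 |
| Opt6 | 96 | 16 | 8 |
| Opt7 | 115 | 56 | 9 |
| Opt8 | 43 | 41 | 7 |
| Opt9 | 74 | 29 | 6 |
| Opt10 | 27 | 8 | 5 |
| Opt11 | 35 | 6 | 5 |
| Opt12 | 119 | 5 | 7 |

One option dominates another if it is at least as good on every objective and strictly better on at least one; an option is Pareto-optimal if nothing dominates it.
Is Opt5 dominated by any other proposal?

Opt1: worse on operating cost (56 vs 8).
Opt2: worse on daily riders (73 vs 90).
Opt3: worse on daily riders (88 vs 90).
Opt4: worse on daily riders (88 vs 90).
Opt6: worse on operating cost (16 vs 8).
Opt7: worse on operating cost (56 vs 8).
Opt8: worse on daily riders (43 vs 90).
Opt9: worse on daily riders (74 vs 90).
Opt10: worse on daily riders (27 vs 90).
Opt11: worse on daily riders (35 vs 90).
Opt12: worse on build time (7 vs 2).
No option is at least as good as Opt5 on every objective and strictly better on one.

No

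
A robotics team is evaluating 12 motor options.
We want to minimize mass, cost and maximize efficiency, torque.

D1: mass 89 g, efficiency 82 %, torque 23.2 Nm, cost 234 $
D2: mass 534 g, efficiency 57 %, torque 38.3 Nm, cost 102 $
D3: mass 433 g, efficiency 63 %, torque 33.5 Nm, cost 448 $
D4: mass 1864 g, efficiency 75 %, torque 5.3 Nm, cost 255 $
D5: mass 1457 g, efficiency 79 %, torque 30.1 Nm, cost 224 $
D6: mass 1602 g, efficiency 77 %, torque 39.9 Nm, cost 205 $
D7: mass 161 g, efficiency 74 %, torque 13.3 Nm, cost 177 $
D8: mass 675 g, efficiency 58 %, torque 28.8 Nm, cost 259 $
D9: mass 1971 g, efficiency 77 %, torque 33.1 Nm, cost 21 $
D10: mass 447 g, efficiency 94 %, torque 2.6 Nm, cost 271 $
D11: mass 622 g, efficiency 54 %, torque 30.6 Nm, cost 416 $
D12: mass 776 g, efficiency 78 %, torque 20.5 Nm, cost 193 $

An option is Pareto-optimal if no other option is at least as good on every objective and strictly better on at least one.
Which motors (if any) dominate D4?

D1: mass 89≤1864, efficiency 82≥75, torque 23.2≥5.3, cost 234≤255 — dominates D4.
D5: mass 1457≤1864, efficiency 79≥75, torque 30.1≥5.3, cost 224≤255 — dominates D4.
D6: mass 1602≤1864, efficiency 77≥75, torque 39.9≥5.3, cost 205≤255 — dominates D4.
D12: mass 776≤1864, efficiency 78≥75, torque 20.5≥5.3, cost 193≤255 — dominates D4.
Others (D2, D3, D7, D8, D9, D10, D11) are each worse than D4 on at least one objective.

D1, D5, D6, D12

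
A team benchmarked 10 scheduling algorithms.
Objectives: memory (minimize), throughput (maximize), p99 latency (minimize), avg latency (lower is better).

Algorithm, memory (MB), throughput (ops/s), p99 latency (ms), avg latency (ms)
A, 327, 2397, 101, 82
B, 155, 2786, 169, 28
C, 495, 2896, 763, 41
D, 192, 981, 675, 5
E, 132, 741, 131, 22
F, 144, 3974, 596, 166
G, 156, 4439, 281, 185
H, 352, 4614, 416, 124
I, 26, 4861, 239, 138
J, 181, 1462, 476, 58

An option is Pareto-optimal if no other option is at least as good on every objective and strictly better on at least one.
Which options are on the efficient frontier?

A: not dominated (best p99 latency).
B: not dominated.
C: not dominated.
D: not dominated (best avg latency).
E: not dominated.
F: dominated by I (memory 26≤144, throughput 4861≥3974, p99 latency 239≤596, avg latency 138≤166).
G: dominated by I (memory 26≤156, throughput 4861≥4439, p99 latency 239≤281, avg latency 138≤185).
H: not dominated.
I: not dominated (best memory).
J: dominated by B (memory 155≤181, throughput 2786≥1462, p99 latency 169≤476, avg latency 28≤58).

A, B, C, D, E, H, I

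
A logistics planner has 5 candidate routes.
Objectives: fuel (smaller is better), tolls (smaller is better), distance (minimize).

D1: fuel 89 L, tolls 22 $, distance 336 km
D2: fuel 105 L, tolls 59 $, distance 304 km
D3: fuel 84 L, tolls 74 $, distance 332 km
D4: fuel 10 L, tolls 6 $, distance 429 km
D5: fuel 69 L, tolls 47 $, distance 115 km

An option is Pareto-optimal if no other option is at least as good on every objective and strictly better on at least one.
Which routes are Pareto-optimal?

D1, D4, D5

D1: not dominated.
D2: dominated by D5 (fuel 69≤105, tolls 47≤59, distance 115≤304).
D3: dominated by D5 (fuel 69≤84, tolls 47≤74, distance 115≤332).
D4: not dominated (best fuel).
D5: not dominated (best distance).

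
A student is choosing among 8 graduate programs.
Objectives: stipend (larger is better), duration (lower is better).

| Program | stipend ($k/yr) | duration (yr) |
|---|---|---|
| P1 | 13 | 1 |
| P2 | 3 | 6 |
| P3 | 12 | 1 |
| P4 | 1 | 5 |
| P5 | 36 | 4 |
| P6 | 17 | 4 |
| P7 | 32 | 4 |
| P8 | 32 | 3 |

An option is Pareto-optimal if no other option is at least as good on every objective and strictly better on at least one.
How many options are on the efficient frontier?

P1: not dominated.
P2: dominated by P1 (stipend 13≥3, duration 1≤6).
P3: dominated by P1 (stipend 13≥12, duration 1≤1).
P4: dominated by P1 (stipend 13≥1, duration 1≤5).
P5: not dominated (best stipend).
P6: dominated by P5 (stipend 36≥17, duration 4≤4).
P7: dominated by P5 (stipend 36≥32, duration 4≤4).
P8: not dominated.
Pareto-optimal: P1, P5, P8 → 3.

3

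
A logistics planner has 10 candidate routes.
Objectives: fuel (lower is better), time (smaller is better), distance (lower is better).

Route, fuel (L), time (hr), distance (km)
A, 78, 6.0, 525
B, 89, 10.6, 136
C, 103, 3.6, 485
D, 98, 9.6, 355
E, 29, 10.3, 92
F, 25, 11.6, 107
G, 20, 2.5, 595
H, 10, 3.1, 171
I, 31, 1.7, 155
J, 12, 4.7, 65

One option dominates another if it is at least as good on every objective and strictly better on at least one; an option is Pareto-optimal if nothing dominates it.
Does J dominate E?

Yes

J vs E: fuel 12≤29, time 4.7≤10.3, distance 65≤92 — J is at least as good on every objective with at least one strict improvement.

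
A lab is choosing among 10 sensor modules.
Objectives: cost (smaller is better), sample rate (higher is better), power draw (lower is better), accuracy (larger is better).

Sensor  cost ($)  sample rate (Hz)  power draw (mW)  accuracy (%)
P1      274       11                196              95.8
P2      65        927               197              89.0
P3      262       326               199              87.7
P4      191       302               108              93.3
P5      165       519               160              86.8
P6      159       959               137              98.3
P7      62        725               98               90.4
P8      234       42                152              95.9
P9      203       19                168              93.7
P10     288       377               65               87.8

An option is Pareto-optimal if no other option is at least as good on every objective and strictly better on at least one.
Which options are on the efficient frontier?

P1: dominated by P6 (cost 159≤274, sample rate 959≥11, power draw 137≤196, accuracy 98.3≥95.8).
P2: not dominated.
P3: dominated by P2 (cost 65≤262, sample rate 927≥326, power draw 197≤199, accuracy 89.0≥87.7).
P4: not dominated.
P5: dominated by P6 (cost 159≤165, sample rate 959≥519, power draw 137≤160, accuracy 98.3≥86.8).
P6: not dominated (best sample rate).
P7: not dominated (best cost).
P8: dominated by P6 (cost 159≤234, sample rate 959≥42, power draw 137≤152, accuracy 98.3≥95.9).
P9: dominated by P6 (cost 159≤203, sample rate 959≥19, power draw 137≤168, accuracy 98.3≥93.7).
P10: not dominated (best power draw).

P2, P4, P6, P7, P10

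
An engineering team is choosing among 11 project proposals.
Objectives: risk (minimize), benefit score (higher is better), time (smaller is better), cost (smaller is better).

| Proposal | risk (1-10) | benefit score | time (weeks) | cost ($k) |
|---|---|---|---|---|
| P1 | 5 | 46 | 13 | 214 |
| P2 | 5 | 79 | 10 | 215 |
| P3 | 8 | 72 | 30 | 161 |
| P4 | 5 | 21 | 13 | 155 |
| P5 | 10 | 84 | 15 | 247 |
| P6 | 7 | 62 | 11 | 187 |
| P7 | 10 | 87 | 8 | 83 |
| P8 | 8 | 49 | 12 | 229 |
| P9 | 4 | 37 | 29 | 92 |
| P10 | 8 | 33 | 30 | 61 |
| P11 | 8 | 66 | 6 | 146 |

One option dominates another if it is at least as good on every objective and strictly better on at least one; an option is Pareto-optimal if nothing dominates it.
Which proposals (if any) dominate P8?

P2: risk 5≤8, benefit score 79≥49, time 10≤12, cost 215≤229 — dominates P8.
P6: risk 7≤8, benefit score 62≥49, time 11≤12, cost 187≤229 — dominates P8.
P11: risk 8≤8, benefit score 66≥49, time 6≤12, cost 146≤229 — dominates P8.
Others (P1, P3, P4, P5, P7, P9, P10) are each worse than P8 on at least one objective.

P2, P6, P11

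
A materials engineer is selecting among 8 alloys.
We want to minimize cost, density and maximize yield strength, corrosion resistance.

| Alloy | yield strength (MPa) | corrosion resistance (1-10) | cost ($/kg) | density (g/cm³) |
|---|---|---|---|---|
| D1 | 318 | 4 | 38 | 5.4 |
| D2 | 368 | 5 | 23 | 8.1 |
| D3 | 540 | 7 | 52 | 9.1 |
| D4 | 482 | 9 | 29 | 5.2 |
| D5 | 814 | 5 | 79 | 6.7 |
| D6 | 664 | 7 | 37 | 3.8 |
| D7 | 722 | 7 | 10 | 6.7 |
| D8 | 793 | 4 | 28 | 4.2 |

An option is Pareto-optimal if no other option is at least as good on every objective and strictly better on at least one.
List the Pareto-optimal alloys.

D1: dominated by D4 (yield strength 482≥318, corrosion resistance 9≥4, cost 29≤38, density 5.2≤5.4).
D2: dominated by D7 (yield strength 722≥368, corrosion resistance 7≥5, cost 10≤23, density 6.7≤8.1).
D3: dominated by D6 (yield strength 664≥540, corrosion resistance 7≥7, cost 37≤52, density 3.8≤9.1).
D4: not dominated (best corrosion resistance).
D5: not dominated (best yield strength).
D6: not dominated (best density).
D7: not dominated (best cost).
D8: not dominated.

D4, D5, D6, D7, D8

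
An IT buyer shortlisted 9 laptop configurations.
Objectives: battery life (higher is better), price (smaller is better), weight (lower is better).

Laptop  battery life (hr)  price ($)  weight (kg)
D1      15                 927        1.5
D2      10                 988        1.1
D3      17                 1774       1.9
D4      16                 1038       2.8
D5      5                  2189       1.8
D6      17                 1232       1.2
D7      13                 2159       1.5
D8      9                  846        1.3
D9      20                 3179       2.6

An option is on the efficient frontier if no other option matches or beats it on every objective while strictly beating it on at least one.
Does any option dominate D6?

D1: worse on battery life (15 vs 17).
D2: worse on battery life (10 vs 17).
D3: worse on price (1774 vs 1232).
D4: worse on battery life (16 vs 17).
D5: worse on battery life (5 vs 17).
D7: worse on battery life (13 vs 17).
D8: worse on battery life (9 vs 17).
D9: worse on price (3179 vs 1232).
No option is at least as good as D6 on every objective and strictly better on one.

No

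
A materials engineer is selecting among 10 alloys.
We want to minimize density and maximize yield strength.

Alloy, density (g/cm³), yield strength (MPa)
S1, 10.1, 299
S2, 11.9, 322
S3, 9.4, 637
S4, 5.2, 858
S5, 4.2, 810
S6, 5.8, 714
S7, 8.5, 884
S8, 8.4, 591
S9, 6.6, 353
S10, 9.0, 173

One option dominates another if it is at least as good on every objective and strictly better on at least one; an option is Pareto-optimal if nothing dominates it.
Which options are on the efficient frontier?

S4, S5, S7

S1: dominated by S3 (density 9.4≤10.1, yield strength 637≥299).
S2: dominated by S3 (density 9.4≤11.9, yield strength 637≥322).
S3: dominated by S4 (density 5.2≤9.4, yield strength 858≥637).
S4: not dominated.
S5: not dominated (best density).
S6: dominated by S4 (density 5.2≤5.8, yield strength 858≥714).
S7: not dominated (best yield strength).
S8: dominated by S4 (density 5.2≤8.4, yield strength 858≥591).
S9: dominated by S4 (density 5.2≤6.6, yield strength 858≥353).
S10: dominated by S4 (density 5.2≤9.0, yield strength 858≥173).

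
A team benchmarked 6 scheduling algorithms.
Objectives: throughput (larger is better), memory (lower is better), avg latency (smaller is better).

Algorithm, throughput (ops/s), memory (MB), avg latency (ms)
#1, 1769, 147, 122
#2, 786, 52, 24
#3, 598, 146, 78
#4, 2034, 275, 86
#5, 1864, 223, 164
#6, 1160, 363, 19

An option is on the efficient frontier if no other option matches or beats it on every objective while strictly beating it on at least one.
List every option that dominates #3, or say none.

#2

#2: throughput 786≥598, memory 52≤146, avg latency 24≤78 — dominates #3.
Others (#1, #4, #5, #6) are each worse than #3 on at least one objective.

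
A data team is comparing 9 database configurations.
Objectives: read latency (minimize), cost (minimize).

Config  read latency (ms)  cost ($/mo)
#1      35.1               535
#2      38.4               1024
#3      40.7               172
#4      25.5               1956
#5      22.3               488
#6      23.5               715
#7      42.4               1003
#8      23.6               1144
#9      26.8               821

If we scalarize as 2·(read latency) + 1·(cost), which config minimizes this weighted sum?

#3

#1: 2·35.1 + 1·535 = 605.2
#2: 2·38.4 + 1·1024 = 1100.8
#3: 2·40.7 + 1·172 = 253.4
#4: 2·25.5 + 1·1956 = 2007.0
#5: 2·22.3 + 1·488 = 532.6
#6: 2·23.5 + 1·715 = 762.0
#7: 2·42.4 + 1·1003 = 1087.8
#8: 2·23.6 + 1·1144 = 1191.2
#9: 2·26.8 + 1·821 = 874.6
Lowest: #3 at 253.4.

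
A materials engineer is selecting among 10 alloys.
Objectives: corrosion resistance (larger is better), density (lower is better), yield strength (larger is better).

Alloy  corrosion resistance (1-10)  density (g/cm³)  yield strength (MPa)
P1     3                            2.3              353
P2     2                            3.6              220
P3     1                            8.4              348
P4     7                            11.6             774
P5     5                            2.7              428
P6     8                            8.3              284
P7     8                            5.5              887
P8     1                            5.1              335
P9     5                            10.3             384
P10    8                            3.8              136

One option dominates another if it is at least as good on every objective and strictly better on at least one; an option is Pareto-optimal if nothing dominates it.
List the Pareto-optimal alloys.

P1: not dominated (best density).
P2: dominated by P1 (corrosion resistance 3≥2, density 2.3≤3.6, yield strength 353≥220).
P3: dominated by P1 (corrosion resistance 3≥1, density 2.3≤8.4, yield strength 353≥348).
P4: dominated by P7 (corrosion resistance 8≥7, density 5.5≤11.6, yield strength 887≥774).
P5: not dominated.
P6: dominated by P7 (corrosion resistance 8≥8, density 5.5≤8.3, yield strength 887≥284).
P7: not dominated (best yield strength).
P8: dominated by P1 (corrosion resistance 3≥1, density 2.3≤5.1, yield strength 353≥335).
P9: dominated by P5 (corrosion resistance 5≥5, density 2.7≤10.3, yield strength 428≥384).
P10: not dominated.

P1, P5, P7, P10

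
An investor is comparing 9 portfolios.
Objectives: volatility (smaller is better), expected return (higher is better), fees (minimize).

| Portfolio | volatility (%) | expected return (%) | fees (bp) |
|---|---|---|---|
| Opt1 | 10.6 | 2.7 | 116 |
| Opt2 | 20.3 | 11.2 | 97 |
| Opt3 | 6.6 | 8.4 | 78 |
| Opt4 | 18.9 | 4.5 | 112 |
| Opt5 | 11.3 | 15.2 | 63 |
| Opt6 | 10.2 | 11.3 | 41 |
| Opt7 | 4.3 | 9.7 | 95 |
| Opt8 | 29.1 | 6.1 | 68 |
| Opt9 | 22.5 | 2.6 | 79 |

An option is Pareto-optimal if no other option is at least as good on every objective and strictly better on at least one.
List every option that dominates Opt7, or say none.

none

Opt1: worse on volatility (10.6 vs 4.3).
Opt2: worse on volatility (20.3 vs 4.3).
Opt3: worse on volatility (6.6 vs 4.3).
Opt4: worse on volatility (18.9 vs 4.3).
Opt5: worse on volatility (11.3 vs 4.3).
Opt6: worse on volatility (10.2 vs 4.3).
Opt8: worse on volatility (29.1 vs 4.3).
Opt9: worse on volatility (22.5 vs 4.3).
No option dominates Opt7.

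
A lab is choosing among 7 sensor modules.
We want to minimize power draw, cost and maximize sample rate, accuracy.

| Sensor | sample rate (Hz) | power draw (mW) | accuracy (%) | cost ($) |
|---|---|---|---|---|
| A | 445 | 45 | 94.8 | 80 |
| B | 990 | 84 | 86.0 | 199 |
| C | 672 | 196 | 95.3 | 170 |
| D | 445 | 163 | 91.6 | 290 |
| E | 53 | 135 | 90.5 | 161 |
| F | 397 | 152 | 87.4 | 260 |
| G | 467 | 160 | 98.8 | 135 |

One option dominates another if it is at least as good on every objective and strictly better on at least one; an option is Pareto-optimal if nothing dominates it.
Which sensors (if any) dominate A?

none

B: worse on power draw (84 vs 45).
C: worse on power draw (196 vs 45).
D: worse on power draw (163 vs 45).
E: worse on sample rate (53 vs 445).
F: worse on sample rate (397 vs 445).
G: worse on power draw (160 vs 45).
No option dominates A.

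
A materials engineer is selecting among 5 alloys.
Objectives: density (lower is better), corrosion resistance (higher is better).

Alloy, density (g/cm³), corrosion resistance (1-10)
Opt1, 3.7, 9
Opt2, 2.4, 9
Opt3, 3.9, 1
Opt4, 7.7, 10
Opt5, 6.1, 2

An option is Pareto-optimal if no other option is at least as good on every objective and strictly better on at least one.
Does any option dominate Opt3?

Yes

Opt1 vs Opt3: density 3.7≤3.9, corrosion resistance 9≥1 — Opt1 is at least as good on every objective and strictly better on at least one, so Opt1 dominates Opt3.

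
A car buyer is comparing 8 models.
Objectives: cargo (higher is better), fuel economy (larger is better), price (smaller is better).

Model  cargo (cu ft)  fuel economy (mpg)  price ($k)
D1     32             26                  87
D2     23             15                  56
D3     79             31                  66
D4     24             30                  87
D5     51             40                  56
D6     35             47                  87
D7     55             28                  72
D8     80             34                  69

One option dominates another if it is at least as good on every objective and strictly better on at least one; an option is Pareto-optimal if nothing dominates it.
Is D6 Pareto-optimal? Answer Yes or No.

D1: worse on cargo (32 vs 35).
D2: worse on cargo (23 vs 35).
D3: worse on fuel economy (31 vs 47).
D4: worse on cargo (24 vs 35).
D5: worse on fuel economy (40 vs 47).
D7: worse on fuel economy (28 vs 47).
D8: worse on fuel economy (34 vs 47).
No option is at least as good as D6 on every objective and strictly better on one.

Yes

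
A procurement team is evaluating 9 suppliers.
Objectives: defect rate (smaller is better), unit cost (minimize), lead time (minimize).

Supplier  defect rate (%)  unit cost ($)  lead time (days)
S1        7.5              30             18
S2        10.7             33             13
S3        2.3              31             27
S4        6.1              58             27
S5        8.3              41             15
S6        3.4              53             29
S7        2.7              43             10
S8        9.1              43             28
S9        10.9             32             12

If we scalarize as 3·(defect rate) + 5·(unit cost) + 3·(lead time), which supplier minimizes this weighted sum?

S1: 3·7.5 + 5·30 + 3·18 = 226.5
S2: 3·10.7 + 5·33 + 3·13 = 236.1
S3: 3·2.3 + 5·31 + 3·27 = 242.9
S4: 3·6.1 + 5·58 + 3·27 = 389.3
S5: 3·8.3 + 5·41 + 3·15 = 274.9
S6: 3·3.4 + 5·53 + 3·29 = 362.2
S7: 3·2.7 + 5·43 + 3·10 = 253.1
S8: 3·9.1 + 5·43 + 3·28 = 326.3
S9: 3·10.9 + 5·32 + 3·12 = 228.7
Lowest: S1 at 226.5.

S1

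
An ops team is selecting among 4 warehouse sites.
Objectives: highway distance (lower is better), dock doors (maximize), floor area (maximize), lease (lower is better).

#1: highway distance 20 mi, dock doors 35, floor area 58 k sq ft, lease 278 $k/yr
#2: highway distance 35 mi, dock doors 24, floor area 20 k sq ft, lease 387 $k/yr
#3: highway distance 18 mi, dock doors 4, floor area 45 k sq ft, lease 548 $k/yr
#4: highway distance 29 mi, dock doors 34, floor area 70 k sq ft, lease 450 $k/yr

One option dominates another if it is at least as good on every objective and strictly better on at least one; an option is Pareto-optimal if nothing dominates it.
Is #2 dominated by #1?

#1 vs #2: highway distance 20≤35, dock doors 35≥24, floor area 58≥20, lease 278≤387 — #1 is at least as good on every objective with at least one strict improvement.

Yes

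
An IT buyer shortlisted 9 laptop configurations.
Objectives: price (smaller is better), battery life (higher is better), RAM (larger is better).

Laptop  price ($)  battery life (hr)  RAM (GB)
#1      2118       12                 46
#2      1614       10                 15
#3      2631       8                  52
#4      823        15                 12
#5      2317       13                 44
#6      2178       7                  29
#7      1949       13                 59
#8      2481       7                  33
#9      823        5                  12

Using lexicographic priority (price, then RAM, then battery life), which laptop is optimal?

#4

First minimize price: best is 823, kept {#4, #9}.
Then maximize RAM: best is 12, kept {#4, #9}.
Then maximize battery life: best is 15, kept {#4}.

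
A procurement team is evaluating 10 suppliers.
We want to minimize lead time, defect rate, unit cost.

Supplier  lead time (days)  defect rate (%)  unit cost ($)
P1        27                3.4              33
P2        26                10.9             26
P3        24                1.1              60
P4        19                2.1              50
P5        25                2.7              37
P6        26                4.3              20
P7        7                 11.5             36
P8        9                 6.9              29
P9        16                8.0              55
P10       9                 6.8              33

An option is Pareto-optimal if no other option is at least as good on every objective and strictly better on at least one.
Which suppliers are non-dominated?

P1, P3, P4, P5, P6, P7, P8, P10

P1: not dominated.
P2: dominated by P6 (lead time 26≤26, defect rate 4.3≤10.9, unit cost 20≤26).
P3: not dominated (best defect rate).
P4: not dominated.
P5: not dominated.
P6: not dominated (best unit cost).
P7: not dominated (best lead time).
P8: not dominated.
P9: dominated by P8 (lead time 9≤16, defect rate 6.9≤8.0, unit cost 29≤55).
P10: not dominated.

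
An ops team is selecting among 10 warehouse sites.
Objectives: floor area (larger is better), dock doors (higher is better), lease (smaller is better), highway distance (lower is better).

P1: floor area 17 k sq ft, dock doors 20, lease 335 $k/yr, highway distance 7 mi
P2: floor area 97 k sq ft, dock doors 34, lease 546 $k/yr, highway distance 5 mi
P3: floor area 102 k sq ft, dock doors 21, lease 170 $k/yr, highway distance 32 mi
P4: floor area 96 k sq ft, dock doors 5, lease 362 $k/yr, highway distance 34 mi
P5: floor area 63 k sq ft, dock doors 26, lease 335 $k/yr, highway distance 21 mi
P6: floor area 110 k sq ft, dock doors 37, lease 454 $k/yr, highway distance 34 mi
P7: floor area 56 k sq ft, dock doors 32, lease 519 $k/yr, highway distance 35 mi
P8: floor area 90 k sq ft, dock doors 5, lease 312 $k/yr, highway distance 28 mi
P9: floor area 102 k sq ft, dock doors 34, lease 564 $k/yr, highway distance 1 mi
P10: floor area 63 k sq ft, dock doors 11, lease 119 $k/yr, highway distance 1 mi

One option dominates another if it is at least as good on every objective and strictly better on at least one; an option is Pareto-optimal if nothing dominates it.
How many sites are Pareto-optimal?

P1: not dominated.
P2: not dominated.
P3: not dominated.
P4: dominated by P3 (floor area 102≥96, dock doors 21≥5, lease 170≤362, highway distance 32≤34).
P5: not dominated.
P6: not dominated (best floor area).
P7: dominated by P6 (floor area 110≥56, dock doors 37≥32, lease 454≤519, highway distance 34≤35).
P8: not dominated.
P9: not dominated.
P10: not dominated (best lease).
Pareto-optimal: P1, P2, P3, P5, P6, P8, P9, P10 → 8.

8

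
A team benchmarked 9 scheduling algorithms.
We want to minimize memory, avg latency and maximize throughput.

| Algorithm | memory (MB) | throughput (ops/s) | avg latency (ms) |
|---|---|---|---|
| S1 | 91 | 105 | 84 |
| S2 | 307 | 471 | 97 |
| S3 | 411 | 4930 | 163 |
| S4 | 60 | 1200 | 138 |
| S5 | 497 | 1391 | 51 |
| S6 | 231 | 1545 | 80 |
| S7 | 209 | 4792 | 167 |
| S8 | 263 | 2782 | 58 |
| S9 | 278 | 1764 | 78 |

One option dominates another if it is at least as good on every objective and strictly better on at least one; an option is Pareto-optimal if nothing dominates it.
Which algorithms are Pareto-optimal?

S1, S3, S4, S5, S6, S7, S8

S1: not dominated.
S2: dominated by S6 (memory 231≤307, throughput 1545≥471, avg latency 80≤97).
S3: not dominated (best throughput).
S4: not dominated (best memory).
S5: not dominated (best avg latency).
S6: not dominated.
S7: not dominated.
S8: not dominated.
S9: dominated by S8 (memory 263≤278, throughput 2782≥1764, avg latency 58≤78).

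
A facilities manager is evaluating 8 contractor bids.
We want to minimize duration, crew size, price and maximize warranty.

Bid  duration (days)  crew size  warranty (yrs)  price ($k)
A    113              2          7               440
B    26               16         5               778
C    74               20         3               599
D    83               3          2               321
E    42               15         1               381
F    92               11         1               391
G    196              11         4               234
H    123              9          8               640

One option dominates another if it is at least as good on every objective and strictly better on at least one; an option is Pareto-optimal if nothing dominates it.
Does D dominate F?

D vs F: duration 83≤92, crew size 3≤11, warranty 2≥1, price 321≤391 — D is at least as good on every objective with at least one strict improvement.

Yes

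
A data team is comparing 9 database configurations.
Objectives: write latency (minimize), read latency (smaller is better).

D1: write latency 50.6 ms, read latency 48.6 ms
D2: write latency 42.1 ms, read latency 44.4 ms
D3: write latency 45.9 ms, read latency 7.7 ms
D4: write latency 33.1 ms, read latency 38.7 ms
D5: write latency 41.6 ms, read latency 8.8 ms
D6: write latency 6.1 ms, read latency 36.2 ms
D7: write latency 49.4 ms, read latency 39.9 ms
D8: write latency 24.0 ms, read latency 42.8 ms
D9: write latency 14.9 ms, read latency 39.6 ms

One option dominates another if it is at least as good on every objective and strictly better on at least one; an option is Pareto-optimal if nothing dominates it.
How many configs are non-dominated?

D1: dominated by D2 (write latency 42.1≤50.6, read latency 44.4≤48.6).
D2: dominated by D4 (write latency 33.1≤42.1, read latency 38.7≤44.4).
D3: not dominated (best read latency).
D4: dominated by D6 (write latency 6.1≤33.1, read latency 36.2≤38.7).
D5: not dominated.
D6: not dominated (best write latency).
D7: dominated by D3 (write latency 45.9≤49.4, read latency 7.7≤39.9).
D8: dominated by D6 (write latency 6.1≤24.0, read latency 36.2≤42.8).
D9: dominated by D6 (write latency 6.1≤14.9, read latency 36.2≤39.6).
Pareto-optimal: D3, D5, D6 → 3.

3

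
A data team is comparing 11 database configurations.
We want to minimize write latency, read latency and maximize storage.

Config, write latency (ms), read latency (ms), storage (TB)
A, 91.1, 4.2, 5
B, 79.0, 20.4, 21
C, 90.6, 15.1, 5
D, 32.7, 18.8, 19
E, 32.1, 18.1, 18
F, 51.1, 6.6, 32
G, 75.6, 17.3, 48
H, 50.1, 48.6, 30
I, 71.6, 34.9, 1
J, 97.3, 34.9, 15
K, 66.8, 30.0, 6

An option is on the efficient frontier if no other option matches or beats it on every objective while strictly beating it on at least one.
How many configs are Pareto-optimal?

6

A: not dominated (best read latency).
B: dominated by F (write latency 51.1≤79.0, read latency 6.6≤20.4, storage 32≥21).
C: dominated by F (write latency 51.1≤90.6, read latency 6.6≤15.1, storage 32≥5).
D: not dominated.
E: not dominated (best write latency).
F: not dominated.
G: not dominated (best storage).
H: not dominated.
I: dominated by D (write latency 32.7≤71.6, read latency 18.8≤34.9, storage 19≥1).
J: dominated by B (write latency 79.0≤97.3, read latency 20.4≤34.9, storage 21≥15).
K: dominated by D (write latency 32.7≤66.8, read latency 18.8≤30.0, storage 19≥6).
Pareto-optimal: A, D, E, F, G, H → 6.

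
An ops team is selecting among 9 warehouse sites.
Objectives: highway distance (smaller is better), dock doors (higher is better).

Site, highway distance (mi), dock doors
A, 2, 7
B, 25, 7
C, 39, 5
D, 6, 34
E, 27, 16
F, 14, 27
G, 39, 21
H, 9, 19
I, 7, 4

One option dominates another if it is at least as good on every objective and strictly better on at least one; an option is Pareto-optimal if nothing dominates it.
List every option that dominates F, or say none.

D

D: highway distance 6≤14, dock doors 34≥27 — dominates F.
Others (A, B, C, E, G, H, I) are each worse than F on at least one objective.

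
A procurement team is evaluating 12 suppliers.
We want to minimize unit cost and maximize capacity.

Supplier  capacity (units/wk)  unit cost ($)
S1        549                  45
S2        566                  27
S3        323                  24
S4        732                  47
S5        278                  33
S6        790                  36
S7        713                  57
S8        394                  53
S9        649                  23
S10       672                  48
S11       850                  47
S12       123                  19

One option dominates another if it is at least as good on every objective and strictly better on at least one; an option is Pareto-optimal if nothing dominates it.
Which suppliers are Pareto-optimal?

S6, S9, S11, S12

S1: dominated by S2 (capacity 566≥549, unit cost 27≤45).
S2: dominated by S9 (capacity 649≥566, unit cost 23≤27).
S3: dominated by S9 (capacity 649≥323, unit cost 23≤24).
S4: dominated by S6 (capacity 790≥732, unit cost 36≤47).
S5: dominated by S2 (capacity 566≥278, unit cost 27≤33).
S6: not dominated.
S7: dominated by S4 (capacity 732≥713, unit cost 47≤57).
S8: dominated by S1 (capacity 549≥394, unit cost 45≤53).
S9: not dominated.
S10: dominated by S4 (capacity 732≥672, unit cost 47≤48).
S11: not dominated (best capacity).
S12: not dominated (best unit cost).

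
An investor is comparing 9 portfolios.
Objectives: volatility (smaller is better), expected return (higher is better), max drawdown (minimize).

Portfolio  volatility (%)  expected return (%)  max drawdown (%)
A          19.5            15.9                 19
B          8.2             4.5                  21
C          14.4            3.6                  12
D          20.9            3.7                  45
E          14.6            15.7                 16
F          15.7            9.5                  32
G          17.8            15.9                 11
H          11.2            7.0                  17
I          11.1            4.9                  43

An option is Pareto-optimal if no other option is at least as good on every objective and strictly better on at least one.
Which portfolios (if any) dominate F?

E

E: volatility 14.6≤15.7, expected return 15.7≥9.5, max drawdown 16≤32 — dominates F.
Others (A, B, C, D, G, H, I) are each worse than F on at least one objective.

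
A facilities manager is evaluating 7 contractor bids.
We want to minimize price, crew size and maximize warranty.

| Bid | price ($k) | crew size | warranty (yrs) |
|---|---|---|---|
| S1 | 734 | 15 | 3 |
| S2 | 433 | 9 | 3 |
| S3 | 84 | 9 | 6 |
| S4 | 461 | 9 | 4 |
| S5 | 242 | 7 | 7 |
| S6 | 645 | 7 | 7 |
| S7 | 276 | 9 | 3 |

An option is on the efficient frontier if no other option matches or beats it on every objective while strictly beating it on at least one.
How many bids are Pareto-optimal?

2

S1: dominated by S2 (price 433≤734, crew size 9≤15, warranty 3≥3).
S2: dominated by S3 (price 84≤433, crew size 9≤9, warranty 6≥3).
S3: not dominated (best price).
S4: dominated by S3 (price 84≤461, crew size 9≤9, warranty 6≥4).
S5: not dominated.
S6: dominated by S5 (price 242≤645, crew size 7≤7, warranty 7≥7).
S7: dominated by S3 (price 84≤276, crew size 9≤9, warranty 6≥3).
Pareto-optimal: S3, S5 → 2.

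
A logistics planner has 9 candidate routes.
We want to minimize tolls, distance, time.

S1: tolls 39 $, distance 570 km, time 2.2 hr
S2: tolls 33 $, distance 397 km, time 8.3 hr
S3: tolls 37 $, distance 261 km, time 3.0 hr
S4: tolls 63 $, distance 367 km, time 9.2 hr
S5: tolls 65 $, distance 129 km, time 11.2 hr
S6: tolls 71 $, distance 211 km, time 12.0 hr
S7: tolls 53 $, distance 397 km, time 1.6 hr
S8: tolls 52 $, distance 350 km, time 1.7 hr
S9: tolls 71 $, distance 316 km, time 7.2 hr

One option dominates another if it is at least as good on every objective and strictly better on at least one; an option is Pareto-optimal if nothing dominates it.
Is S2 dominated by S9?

S9 vs S2: S9 is worse on tolls (71 vs 33), so it does not dominate S2.

No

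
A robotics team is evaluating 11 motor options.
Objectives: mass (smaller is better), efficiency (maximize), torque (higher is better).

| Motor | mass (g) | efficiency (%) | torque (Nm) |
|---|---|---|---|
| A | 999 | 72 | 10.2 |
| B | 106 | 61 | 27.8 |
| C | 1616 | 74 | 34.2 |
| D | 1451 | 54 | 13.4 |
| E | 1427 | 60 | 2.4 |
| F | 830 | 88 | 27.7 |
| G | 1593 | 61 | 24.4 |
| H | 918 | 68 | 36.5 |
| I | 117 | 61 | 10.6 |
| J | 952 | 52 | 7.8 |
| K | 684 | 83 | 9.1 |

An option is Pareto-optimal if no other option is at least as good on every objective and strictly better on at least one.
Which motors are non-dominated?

B, C, F, H, K

A: dominated by F (mass 830≤999, efficiency 88≥72, torque 27.7≥10.2).
B: not dominated (best mass).
C: not dominated.
D: dominated by B (mass 106≤1451, efficiency 61≥54, torque 27.8≥13.4).
E: dominated by A (mass 999≤1427, efficiency 72≥60, torque 10.2≥2.4).
F: not dominated (best efficiency).
G: dominated by B (mass 106≤1593, efficiency 61≥61, torque 27.8≥24.4).
H: not dominated (best torque).
I: dominated by B (mass 106≤117, efficiency 61≥61, torque 27.8≥10.6).
J: dominated by B (mass 106≤952, efficiency 61≥52, torque 27.8≥7.8).
K: not dominated.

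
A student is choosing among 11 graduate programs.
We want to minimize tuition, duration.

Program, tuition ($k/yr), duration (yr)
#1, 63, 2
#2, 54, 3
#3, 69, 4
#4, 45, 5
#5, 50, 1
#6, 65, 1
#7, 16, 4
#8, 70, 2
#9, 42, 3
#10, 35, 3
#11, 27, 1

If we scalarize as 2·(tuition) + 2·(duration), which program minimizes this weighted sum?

#7

#1: 2·63 + 2·2 = 130
#2: 2·54 + 2·3 = 114
#3: 2·69 + 2·4 = 146
#4: 2·45 + 2·5 = 100
#5: 2·50 + 2·1 = 102
#6: 2·65 + 2·1 = 132
#7: 2·16 + 2·4 = 40
#8: 2·70 + 2·2 = 144
#9: 2·42 + 2·3 = 90
#10: 2·35 + 2·3 = 76
#11: 2·27 + 2·1 = 56
Lowest: #7 at 40.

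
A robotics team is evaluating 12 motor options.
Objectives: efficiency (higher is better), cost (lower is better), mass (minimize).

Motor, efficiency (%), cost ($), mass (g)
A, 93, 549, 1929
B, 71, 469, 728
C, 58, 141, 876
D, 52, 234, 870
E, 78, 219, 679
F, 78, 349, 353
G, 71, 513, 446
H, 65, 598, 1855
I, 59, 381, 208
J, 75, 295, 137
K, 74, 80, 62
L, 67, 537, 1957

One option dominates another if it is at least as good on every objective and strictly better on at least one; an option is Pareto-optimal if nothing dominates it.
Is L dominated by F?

Yes

F vs L: efficiency 78≥67, cost 349≤537, mass 353≤1957 — F is at least as good on every objective with at least one strict improvement.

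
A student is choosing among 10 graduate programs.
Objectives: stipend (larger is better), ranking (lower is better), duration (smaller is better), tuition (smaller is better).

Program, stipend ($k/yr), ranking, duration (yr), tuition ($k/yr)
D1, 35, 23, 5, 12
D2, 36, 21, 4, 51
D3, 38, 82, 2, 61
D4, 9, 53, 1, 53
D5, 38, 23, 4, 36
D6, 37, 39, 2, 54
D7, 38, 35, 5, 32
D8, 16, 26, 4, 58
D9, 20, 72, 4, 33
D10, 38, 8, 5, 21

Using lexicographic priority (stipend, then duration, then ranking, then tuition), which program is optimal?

D3

First maximize stipend: best is 38, kept {D3, D5, D7, D10}.
Then minimize duration: best is 2, kept {D3}.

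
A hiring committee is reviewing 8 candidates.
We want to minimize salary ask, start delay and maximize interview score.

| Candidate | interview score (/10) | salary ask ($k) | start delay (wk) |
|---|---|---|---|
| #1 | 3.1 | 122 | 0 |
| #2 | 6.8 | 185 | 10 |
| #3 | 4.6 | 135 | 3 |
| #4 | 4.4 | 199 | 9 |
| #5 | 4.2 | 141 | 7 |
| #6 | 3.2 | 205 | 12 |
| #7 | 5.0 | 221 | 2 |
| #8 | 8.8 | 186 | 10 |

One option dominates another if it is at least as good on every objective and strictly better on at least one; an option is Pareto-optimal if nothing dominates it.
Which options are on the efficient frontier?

#1, #2, #3, #7, #8

#1: not dominated (best salary ask).
#2: not dominated.
#3: not dominated.
#4: dominated by #3 (interview score 4.6≥4.4, salary ask 135≤199, start delay 3≤9).
#5: dominated by #3 (interview score 4.6≥4.2, salary ask 135≤141, start delay 3≤7).
#6: dominated by #2 (interview score 6.8≥3.2, salary ask 185≤205, start delay 10≤12).
#7: not dominated.
#8: not dominated (best interview score).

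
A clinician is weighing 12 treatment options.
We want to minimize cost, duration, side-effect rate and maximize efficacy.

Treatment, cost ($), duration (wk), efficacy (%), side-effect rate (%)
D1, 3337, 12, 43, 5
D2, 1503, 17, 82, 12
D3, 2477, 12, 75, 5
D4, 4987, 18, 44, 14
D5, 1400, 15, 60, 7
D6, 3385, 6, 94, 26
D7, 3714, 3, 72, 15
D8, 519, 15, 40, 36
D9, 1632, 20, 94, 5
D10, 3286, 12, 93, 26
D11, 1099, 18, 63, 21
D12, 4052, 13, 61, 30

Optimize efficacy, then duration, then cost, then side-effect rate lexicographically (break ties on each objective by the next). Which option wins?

D6

First maximize efficacy: best is 94, kept {D6, D9}.
Then minimize duration: best is 6, kept {D6}.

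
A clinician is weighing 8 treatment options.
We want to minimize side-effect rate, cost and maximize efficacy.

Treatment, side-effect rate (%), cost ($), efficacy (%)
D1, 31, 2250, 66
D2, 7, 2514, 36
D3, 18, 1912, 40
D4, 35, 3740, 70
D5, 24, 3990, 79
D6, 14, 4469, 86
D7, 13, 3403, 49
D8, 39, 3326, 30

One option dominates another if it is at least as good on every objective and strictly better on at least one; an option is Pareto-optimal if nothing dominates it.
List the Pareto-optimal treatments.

D1: not dominated.
D2: not dominated (best side-effect rate).
D3: not dominated (best cost).
D4: not dominated.
D5: not dominated.
D6: not dominated (best efficacy).
D7: not dominated.
D8: dominated by D1 (side-effect rate 31≤39, cost 2250≤3326, efficacy 66≥30).

D1, D2, D3, D4, D5, D6, D7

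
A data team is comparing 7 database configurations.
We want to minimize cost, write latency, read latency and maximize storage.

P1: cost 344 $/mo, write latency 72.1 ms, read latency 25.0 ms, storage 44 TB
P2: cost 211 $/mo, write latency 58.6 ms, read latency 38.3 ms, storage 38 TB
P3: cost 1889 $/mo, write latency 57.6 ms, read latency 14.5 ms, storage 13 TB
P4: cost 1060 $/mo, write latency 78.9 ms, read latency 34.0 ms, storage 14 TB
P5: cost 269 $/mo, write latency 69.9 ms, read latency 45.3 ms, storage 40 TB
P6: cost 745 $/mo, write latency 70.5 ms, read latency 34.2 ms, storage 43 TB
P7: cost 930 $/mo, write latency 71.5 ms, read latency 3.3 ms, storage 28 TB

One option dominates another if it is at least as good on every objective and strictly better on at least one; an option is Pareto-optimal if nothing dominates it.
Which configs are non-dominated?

P1: not dominated (best storage).
P2: not dominated (best cost).
P3: not dominated (best write latency).
P4: dominated by P1 (cost 344≤1060, write latency 72.1≤78.9, read latency 25.0≤34.0, storage 44≥14).
P5: not dominated.
P6: not dominated.
P7: not dominated (best read latency).

P1, P2, P3, P5, P6, P7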